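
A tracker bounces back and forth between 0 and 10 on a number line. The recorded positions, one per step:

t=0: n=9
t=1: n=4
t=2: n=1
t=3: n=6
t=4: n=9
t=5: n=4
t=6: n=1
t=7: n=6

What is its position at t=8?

The value travels 5 per step and bounces off the walls at 0 and 10.
  step 8: 6 → 9

n=9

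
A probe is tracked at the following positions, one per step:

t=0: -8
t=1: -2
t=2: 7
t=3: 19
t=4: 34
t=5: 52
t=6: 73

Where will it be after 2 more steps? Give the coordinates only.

124

Successive displacements: +6, +9, +12, +15, +18, +21 — each changes by +3.
step 7: 73 + 24 → 97
step 8: 97 + 27 → 124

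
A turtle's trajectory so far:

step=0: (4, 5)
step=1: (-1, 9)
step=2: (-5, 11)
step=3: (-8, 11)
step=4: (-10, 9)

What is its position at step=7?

(-10, -9)

First differences are (-5, +4), (-4, +2), (-3, +0), (-2, -2); their common second difference is (+1, -2) (constant acceleration).
step 5: (-10, 9) + (-1, -4) → (-11, 5)
step 6: (-11, 5) + (+0, -6) → (-11, -1)
step 7: (-11, -1) + (+1, -8) → (-10, -9)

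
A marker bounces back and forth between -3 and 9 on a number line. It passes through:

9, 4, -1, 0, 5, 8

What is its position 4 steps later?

The value reflects between -3 and 9, moving 5 per step.
  step 6: 8 → 3
  step 7: 3 → -2
  step 8: -2 → 1
  step 9: 1 → 6

6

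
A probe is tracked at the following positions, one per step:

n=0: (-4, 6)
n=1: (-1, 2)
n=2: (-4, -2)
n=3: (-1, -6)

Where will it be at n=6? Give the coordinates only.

The first coordinate repeats the cycle [-4, -1] with period 2; step 6 mod 2 = 0, giving -4.
The second coordinate changes by -4 each step, so at step 6 it is 6 + 6·(-4) = -18.

(-4, -18)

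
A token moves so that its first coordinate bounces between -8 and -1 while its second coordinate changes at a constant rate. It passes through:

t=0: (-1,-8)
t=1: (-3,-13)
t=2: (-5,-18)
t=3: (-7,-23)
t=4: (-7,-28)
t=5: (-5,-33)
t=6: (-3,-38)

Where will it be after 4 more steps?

The first coordinate reflects between -8 and -1, moving 2 per step.
  step 7: -3 → -1
  step 8: -1 → -3
  step 9: -3 → -5
  step 10: -5 → -7
The second coordinate changes by -5 each step: at step 10 it is -58.

(-7,-58)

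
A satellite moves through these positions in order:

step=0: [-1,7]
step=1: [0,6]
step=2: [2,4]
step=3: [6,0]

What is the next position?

[14,-8]

The jumps are [+1,-1], [+2,-2], [+4,-4] — a geometric progression with ratio 2.
step 4: [6,0] + [+8,-8] → [14,-8]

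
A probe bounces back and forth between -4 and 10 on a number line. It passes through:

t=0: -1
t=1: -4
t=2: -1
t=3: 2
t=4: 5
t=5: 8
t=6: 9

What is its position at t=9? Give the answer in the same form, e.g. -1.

The value travels 3 per step and bounces off the walls at -4 and 10.
  step 7: 9 → 6
  step 8: 6 → 3
  step 9: 3 → 0

0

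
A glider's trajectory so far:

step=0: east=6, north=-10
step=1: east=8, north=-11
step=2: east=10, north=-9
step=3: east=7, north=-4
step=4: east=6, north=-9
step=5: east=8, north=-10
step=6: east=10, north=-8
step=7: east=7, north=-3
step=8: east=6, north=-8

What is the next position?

Step-to-step displacements: (+2, -1), (+2, +2), (-3, +5), (-1, -5), (+2, -1), (+2, +2), (-3, +5), (-1, -5) — a repeating cycle of length 4.
step 9: apply (+2, -1) → east=8, north=-9

east=8, north=-9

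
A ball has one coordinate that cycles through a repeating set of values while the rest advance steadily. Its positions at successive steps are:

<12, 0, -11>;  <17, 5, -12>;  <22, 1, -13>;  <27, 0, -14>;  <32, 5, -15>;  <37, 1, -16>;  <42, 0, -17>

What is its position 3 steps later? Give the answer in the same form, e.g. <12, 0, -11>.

<57, 0, -20>

First: linear, +5 per step → 57 at step 9.
Second: cycles through 0, 5, 1 every 3 steps. Step 9 lands at position 0 of the cycle → 0.
Third: linear, -1 per step → -20 at step 9.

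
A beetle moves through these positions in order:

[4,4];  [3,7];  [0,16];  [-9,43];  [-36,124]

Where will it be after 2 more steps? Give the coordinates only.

The jumps are [-1,+3], [-3,+9], [-9,+27], [-27,+81] — a geometric progression with ratio 3.
step 5: [-36,124] + [-81,+243] → [-117,367]
step 6: [-117,367] + [-243,+729] → [-360,1096]

[-360,1096]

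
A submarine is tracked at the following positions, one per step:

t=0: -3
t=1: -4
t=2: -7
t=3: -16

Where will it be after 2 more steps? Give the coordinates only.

Consecutive displacements -1, -3, -9 scale by a factor of 3 each step.
step 4: -16 − 27 → -43
step 5: -43 − 81 → -124

-124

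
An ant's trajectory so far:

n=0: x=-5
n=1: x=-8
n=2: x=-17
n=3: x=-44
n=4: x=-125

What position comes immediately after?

Step-to-step displacements: -3, -9, -27, -81; each is 3× the previous.
step 5: -125 − 243 → x=-368

x=-368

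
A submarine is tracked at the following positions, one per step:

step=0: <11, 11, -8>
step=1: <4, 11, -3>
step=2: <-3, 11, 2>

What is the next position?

<-10, 11, 7>

Each step adds <-7, +0, +5> to the position.
step 3: <-3, 11, 2> + <-7, +0, +5> → <-10, 11, 7>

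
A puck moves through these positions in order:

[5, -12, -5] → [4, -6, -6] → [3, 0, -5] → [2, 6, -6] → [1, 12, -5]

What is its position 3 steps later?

First: linear, -1 per step → -2 at step 7.
Second: linear, +6 per step → 30 at step 7.
Third: cycles through -5, -6 every 2 steps. Step 7 lands at position 1 of the cycle → -6.

[-2, 30, -6]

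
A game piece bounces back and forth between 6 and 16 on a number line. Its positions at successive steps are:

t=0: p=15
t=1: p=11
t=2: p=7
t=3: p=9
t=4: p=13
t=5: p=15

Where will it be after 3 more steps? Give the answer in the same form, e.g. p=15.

The value travels 4 per step and bounces off the walls at 6 and 16.
  step 6: 15 → 11
  step 7: 11 → 7
  step 8: 7 → 9

p=9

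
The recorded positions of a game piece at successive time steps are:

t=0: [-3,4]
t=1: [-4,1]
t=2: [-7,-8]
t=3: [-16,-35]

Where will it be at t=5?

Consecutive displacements [-1,-3], [-3,-9], [-9,-27] scale by a factor of 3 each step.
step 4: [-16,-35] + [-27,-81] → [-43,-116]
step 5: [-43,-116] + [-81,-243] → [-124,-359]

[-124,-359]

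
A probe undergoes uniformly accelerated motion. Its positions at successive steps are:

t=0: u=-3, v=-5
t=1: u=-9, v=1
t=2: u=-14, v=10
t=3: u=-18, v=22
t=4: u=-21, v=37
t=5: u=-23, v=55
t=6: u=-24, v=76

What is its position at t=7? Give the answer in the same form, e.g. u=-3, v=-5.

u=-24, v=100

First differences are (-6, +6), (-5, +9), (-4, +12), (-3, +15), (-2, +18), (-1, +21); their common second difference is (+1, +3) (constant acceleration).
step 7: u=-24, v=76 + (+0, +24) → u=-24, v=100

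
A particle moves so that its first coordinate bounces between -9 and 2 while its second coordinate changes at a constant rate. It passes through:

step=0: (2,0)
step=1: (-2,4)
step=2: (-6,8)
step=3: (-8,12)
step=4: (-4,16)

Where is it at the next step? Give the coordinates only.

The first coordinate travels 4 per step and bounces off the walls at -9 and 2.
  step 5: -4 → 0
The second coordinate changes by +4 each step: at step 5 it is 20.

(0,20)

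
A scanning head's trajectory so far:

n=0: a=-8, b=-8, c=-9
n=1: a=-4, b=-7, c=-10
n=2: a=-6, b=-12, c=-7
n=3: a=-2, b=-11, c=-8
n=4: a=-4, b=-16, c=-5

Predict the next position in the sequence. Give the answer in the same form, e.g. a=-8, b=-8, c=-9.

Step-to-step displacements: (+4,+1,-1), (-2,-5,+3), (+4,+1,-1), (-2,-5,+3) — a repeating cycle of length 2.
step 5: apply (+4,+1,-1) → a=0, b=-15, c=-6

a=0, b=-15, c=-6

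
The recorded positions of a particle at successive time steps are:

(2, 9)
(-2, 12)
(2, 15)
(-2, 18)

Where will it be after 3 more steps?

The first coordinate repeats the cycle [2, -2] with period 2; step 6 mod 2 = 0, giving 2.
The second coordinate changes by +3 each step, so at step 6 it is 9 + 6·(3) = 27.

(2, 27)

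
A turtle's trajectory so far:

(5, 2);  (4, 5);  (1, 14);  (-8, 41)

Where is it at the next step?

Consecutive displacements (-1, +3), (-3, +9), (-9, +27) scale by a factor of 3 each step.
step 4: (-8, 41) + (-27, +81) → (-35, 122)

(-35, 122)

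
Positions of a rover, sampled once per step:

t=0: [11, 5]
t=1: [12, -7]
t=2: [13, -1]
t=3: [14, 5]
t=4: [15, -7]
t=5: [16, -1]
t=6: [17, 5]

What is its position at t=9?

The first coordinate changes by +1 each step, so at step 9 it is 11 + 9·(1) = 20.
The second coordinate repeats the cycle [5, -7, -1] with period 3; step 9 mod 3 = 0, giving 5.

[20, 5]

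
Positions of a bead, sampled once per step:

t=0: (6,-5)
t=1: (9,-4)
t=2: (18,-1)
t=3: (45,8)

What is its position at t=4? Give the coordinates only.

(126,35)

Step-to-step displacements: (+3,+1), (+9,+3), (+27,+9); each is 3× the previous.
step 4: (45,8) + (+81,+27) → (126,35)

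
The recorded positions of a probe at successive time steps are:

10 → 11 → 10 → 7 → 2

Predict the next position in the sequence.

-5

First differences are +1, -1, -3, -5; their common second difference is -2 (constant acceleration).
step 5: 2 − 7 → -5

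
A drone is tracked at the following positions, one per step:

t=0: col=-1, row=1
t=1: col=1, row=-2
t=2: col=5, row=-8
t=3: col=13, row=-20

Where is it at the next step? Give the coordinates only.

col=29, row=-44

Step-to-step displacements: (+2, -3), (+4, -6), (+8, -12); each is 2× the previous.
step 4: col=13, row=-20 + (+16, -24) → col=29, row=-44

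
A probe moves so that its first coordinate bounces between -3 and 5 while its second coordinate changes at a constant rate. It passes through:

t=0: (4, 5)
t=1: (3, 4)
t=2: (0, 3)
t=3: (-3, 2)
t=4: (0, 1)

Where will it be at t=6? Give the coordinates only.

(4, -1)

The first coordinate travels 3 per step and bounces off the walls at -3 and 5.
  step 5: 0 → 3
  step 6: 3 → 4
The second coordinate changes by -1 each step: at step 6 it is -1.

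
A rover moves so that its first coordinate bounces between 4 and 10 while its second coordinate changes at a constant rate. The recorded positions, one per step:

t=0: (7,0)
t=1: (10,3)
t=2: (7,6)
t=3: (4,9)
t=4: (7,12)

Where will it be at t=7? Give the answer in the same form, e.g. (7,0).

(4,21)

The first coordinate reflects between 4 and 10, moving 3 per step.
  step 5: 7 → 10
  step 6: 10 → 7
  step 7: 7 → 4
The second coordinate changes by +3 each step: at step 7 it is 21.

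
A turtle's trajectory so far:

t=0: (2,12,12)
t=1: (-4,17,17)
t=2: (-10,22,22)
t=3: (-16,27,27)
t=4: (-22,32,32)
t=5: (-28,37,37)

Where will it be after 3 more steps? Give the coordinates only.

Constant displacement of (-6,+5,+5) per step.
step 6: (-28,37,37) + (-6,+5,+5) → (-34,42,42)
step 7: (-34,42,42) + (-6,+5,+5) → (-40,47,47)
step 8: (-40,47,47) + (-6,+5,+5) → (-46,52,52)

(-46,52,52)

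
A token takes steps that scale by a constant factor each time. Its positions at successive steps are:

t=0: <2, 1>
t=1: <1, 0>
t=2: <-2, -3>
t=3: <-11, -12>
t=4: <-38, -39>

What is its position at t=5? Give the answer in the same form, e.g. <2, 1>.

Consecutive displacements <-1, -1>, <-3, -3>, <-9, -9>, <-27, -27> scale by a factor of 3 each step.
step 5: <-38, -39> + <-81, -81> → <-119, -120>

<-119, -120>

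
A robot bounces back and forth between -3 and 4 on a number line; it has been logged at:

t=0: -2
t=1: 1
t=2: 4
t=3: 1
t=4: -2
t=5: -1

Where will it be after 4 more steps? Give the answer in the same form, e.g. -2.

-3

The value travels 3 per step and bounces off the walls at -3 and 4.
  step 6: -1 → 2
  step 7: 2 → 3
  step 8: 3 → 0
  step 9: 0 → -3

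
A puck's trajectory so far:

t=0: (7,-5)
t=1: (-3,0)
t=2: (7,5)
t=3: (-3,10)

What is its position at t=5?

The first coordinate repeats the cycle [7, -3] with period 2; step 5 mod 2 = 1, giving -3.
The second coordinate changes by +5 each step, so at step 5 it is -5 + 5·(5) = 20.

(-3,20)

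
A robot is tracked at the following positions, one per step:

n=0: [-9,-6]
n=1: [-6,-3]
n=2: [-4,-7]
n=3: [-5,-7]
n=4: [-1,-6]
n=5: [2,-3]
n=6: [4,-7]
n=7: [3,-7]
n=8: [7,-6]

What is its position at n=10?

Differencing gives [+3,+3], [+2,-4], [-1,+0], [+4,+1], [+3,+3], [+2,-4], [-1,+0], [+4,+1]. This is the pattern [+3,+3], [+2,-4], [-1,+0], [+4,+1] repeated.
step 9: apply [+3,+3] → [10,-3]
step 10: apply [+2,-4] → [12,-7]

[12,-7]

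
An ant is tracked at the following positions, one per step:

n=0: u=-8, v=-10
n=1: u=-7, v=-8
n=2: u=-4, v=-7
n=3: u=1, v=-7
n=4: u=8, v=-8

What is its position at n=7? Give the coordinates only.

Successive displacements: (+1,+2), (+3,+1), (+5,+0), (+7,-1) — each changes by (+2,-1).
step 5: u=8, v=-8 + (+9,-2) → u=17, v=-10
step 6: u=17, v=-10 + (+11,-3) → u=28, v=-13
step 7: u=28, v=-13 + (+13,-4) → u=41, v=-17

u=41, v=-17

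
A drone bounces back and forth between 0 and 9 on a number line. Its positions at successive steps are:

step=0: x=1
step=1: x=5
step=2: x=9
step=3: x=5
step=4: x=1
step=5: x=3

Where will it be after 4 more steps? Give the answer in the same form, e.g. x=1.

The value reflects between 0 and 9, moving 4 per step.
  step 6: 3 → 7
  step 7: 7 → 7
  step 8: 7 → 3
  step 9: 3 → 1

x=1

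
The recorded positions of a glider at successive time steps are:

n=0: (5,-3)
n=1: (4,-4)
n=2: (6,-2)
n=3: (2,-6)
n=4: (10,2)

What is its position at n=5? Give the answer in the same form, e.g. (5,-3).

(-6,-14)

Step-to-step displacements: (-1,-1), (+2,+2), (-4,-4), (+8,+8); each is -2× the previous.
step 5: (10,2) + (-16,-16) → (-6,-14)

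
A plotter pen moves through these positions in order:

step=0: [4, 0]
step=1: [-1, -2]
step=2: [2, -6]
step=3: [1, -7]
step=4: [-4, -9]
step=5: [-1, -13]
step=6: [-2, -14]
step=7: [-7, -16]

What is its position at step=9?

[-5, -21]

Differencing gives [-5, -2], [+3, -4], [-1, -1], [-5, -2], [+3, -4], [-1, -1], [-5, -2]. This is the pattern [-5, -2], [+3, -4], [-1, -1] repeated.
step 8: apply [+3, -4] → [-4, -20]
step 9: apply [-1, -1] → [-5, -21]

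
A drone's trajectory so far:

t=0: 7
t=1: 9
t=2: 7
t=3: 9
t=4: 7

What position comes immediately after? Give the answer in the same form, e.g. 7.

Consecutive displacements +2, -2, +2, -2 scale by a factor of -1 each step.
step 5: 7 + 2 → 9

9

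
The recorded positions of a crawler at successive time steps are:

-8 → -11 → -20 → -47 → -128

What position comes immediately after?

Step-to-step displacements: -3, -9, -27, -81; each is 3× the previous.
step 5: -128 − 243 → -371

-371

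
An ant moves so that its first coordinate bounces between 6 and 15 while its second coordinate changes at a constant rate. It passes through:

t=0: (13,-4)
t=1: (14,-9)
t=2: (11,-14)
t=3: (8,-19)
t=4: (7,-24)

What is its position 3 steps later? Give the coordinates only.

The first coordinate reflects between 6 and 15, moving 3 per step.
  step 5: 7 → 10
  step 6: 10 → 13
  step 7: 13 → 14
The second coordinate changes by -5 each step: at step 7 it is -39.

(14,-39)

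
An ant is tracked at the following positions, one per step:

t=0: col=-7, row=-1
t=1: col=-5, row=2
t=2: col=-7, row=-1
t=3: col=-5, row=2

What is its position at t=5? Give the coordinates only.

col=-5, row=2

Step-to-step displacements: (+2, +3), (-2, -3), (+2, +3); each is -1× the previous.
step 4: col=-5, row=2 + (-2, -3) → col=-7, row=-1
step 5: col=-7, row=-1 + (+2, +3) → col=-5, row=2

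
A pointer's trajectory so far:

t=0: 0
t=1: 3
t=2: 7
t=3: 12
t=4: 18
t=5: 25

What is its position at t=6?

33

Successive displacements: +3, +4, +5, +6, +7 — each changes by +1.
step 6: 25 + 8 → 33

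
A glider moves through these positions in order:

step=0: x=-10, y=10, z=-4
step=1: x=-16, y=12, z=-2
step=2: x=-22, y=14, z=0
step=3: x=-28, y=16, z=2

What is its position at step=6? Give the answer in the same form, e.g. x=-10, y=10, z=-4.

Constant displacement of (-6,+2,+2) per step.
step 4: x=-28, y=16, z=2 + (-6,+2,+2) → x=-34, y=18, z=4
step 5: x=-34, y=18, z=4 + (-6,+2,+2) → x=-40, y=20, z=6
step 6: x=-40, y=20, z=6 + (-6,+2,+2) → x=-46, y=22, z=8

x=-46, y=22, z=8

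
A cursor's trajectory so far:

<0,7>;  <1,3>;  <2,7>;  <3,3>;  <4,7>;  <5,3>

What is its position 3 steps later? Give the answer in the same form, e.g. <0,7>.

The first coordinate changes by +1 each step, so at step 8 it is 0 + 8·(1) = 8.
The second coordinate repeats the cycle [7, 3] with period 2; step 8 mod 2 = 0, giving 7.

<8,7>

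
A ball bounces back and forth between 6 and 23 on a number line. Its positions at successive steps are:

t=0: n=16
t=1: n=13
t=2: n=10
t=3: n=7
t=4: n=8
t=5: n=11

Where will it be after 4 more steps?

n=23

The value travels 3 per step and bounces off the walls at 6 and 23.
  step 6: 11 → 14
  step 7: 14 → 17
  step 8: 17 → 20
  step 9: 20 → 23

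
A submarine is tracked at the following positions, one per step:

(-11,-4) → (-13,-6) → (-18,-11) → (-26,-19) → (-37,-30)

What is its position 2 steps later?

(-68,-61)

First differences are (-2,-2), (-5,-5), (-8,-8), (-11,-11); their common second difference is (-3,-3) (constant acceleration).
step 5: (-37,-30) + (-14,-14) → (-51,-44)
step 6: (-51,-44) + (-17,-17) → (-68,-61)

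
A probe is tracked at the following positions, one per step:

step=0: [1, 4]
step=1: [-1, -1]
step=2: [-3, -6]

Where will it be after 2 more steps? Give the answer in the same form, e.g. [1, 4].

Constant displacement of [-2, -5] per step.
step 3: [-3, -6] + [-2, -5] → [-5, -11]
step 4: [-5, -11] + [-2, -5] → [-7, -16]

[-7, -16]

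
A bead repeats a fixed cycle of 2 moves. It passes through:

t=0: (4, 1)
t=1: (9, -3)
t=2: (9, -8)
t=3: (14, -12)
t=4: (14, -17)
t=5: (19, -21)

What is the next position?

(19, -26)

Differencing gives (+5, -4), (+0, -5), (+5, -4), (+0, -5), (+5, -4). This is the pattern (+5, -4), (+0, -5) repeated.
step 6: apply (+0, -5) → (19, -26)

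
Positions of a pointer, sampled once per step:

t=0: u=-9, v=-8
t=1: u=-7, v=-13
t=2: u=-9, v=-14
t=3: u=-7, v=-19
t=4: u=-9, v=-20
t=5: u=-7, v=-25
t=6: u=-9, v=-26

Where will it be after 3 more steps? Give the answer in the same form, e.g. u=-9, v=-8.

Differencing gives (+2, -5), (-2, -1), (+2, -5), (-2, -1), (+2, -5), (-2, -1). This is the pattern (+2, -5), (-2, -1) repeated.
step 7: apply (+2, -5) → u=-7, v=-31
step 8: apply (-2, -1) → u=-9, v=-32
step 9: apply (+2, -5) → u=-7, v=-37

u=-7, v=-37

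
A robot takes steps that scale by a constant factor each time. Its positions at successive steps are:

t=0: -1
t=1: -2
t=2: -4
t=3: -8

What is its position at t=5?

Consecutive displacements -1, -2, -4 scale by a factor of 2 each step.
step 4: -8 − 8 → -16
step 5: -16 − 16 → -32

-32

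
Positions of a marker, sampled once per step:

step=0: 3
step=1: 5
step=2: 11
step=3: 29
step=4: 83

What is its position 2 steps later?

731

Step-to-step displacements: +2, +6, +18, +54; each is 3× the previous.
step 5: 83 + 162 → 245
step 6: 245 + 486 → 731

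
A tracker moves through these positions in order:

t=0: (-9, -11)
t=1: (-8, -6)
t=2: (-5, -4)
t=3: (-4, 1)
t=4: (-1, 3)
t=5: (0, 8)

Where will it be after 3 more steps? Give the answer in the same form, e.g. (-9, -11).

(7, 17)

Step-to-step displacements: (+1, +5), (+3, +2), (+1, +5), (+3, +2), (+1, +5) — a repeating cycle of length 2.
step 6: apply (+3, +2) → (3, 10)
step 7: apply (+1, +5) → (4, 15)
step 8: apply (+3, +2) → (7, 17)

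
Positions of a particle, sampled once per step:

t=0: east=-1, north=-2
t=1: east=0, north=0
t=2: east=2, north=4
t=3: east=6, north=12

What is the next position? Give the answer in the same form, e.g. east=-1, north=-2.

The jumps are (+1, +2), (+2, +4), (+4, +8) — a geometric progression with ratio 2.
step 4: east=6, north=12 + (+8, +16) → east=14, north=28

east=14, north=28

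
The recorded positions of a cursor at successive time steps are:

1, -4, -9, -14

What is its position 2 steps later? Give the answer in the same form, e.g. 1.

-24

Constant displacement of -5 per step.
step 4: -14 − 5 → -19
step 5: -19 − 5 → -24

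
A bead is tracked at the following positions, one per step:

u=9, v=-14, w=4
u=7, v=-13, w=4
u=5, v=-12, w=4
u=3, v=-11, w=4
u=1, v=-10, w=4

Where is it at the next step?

Constant displacement of (-2, +1, +0) per step.
step 5: u=1, v=-10, w=4 + (-2, +1, +0) → u=-1, v=-9, w=4

u=-1, v=-9, w=4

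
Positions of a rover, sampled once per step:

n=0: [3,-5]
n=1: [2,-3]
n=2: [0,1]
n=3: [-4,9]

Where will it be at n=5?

[-28,57]

Consecutive displacements [-1,+2], [-2,+4], [-4,+8] scale by a factor of 2 each step.
step 4: [-4,9] + [-8,+16] → [-12,25]
step 5: [-12,25] + [-16,+32] → [-28,57]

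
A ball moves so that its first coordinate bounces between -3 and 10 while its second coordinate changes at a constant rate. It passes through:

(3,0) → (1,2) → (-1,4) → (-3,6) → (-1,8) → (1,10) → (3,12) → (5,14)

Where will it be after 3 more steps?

(9,20)

The first coordinate reflects between -3 and 10, moving 2 per step.
  step 8: 5 → 7
  step 9: 7 → 9
  step 10: 9 → 9
The second coordinate changes by +2 each step: at step 10 it is 20.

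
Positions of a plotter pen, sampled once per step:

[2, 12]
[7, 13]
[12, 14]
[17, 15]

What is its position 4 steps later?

Each step adds [+5, +1] to the position.
step 4: [17, 15] + [+5, +1] → [22, 16]
step 5: [22, 16] + [+5, +1] → [27, 17]
step 6: [27, 17] + [+5, +1] → [32, 18]
step 7: [32, 18] + [+5, +1] → [37, 19]

[37, 19]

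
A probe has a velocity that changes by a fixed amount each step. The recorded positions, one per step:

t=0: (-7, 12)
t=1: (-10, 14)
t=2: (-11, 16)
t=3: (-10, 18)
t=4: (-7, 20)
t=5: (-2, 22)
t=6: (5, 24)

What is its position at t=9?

(38, 30)

Taking differences between consecutive positions: (-3, +2), (-1, +2), (+1, +2), (+3, +2), (+5, +2), (+7, +2). These grow by (+2, +0) each step.
step 7: (5, 24) + (+9, +2) → (14, 26)
step 8: (14, 26) + (+11, +2) → (25, 28)
step 9: (25, 28) + (+13, +2) → (38, 30)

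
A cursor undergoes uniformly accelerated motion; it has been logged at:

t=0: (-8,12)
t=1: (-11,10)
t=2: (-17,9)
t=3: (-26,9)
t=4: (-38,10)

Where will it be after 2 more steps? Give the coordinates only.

First differences are (-3,-2), (-6,-1), (-9,+0), (-12,+1); their common second difference is (-3,+1) (constant acceleration).
step 5: (-38,10) + (-15,+2) → (-53,12)
step 6: (-53,12) + (-18,+3) → (-71,15)

(-71,15)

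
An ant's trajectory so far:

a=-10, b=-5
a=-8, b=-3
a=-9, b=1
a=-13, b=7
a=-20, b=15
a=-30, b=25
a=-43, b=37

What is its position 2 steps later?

Successive displacements: (+2, +2), (-1, +4), (-4, +6), (-7, +8), (-10, +10), (-13, +12) — each changes by (-3, +2).
step 7: a=-43, b=37 + (-16, +14) → a=-59, b=51
step 8: a=-59, b=51 + (-19, +16) → a=-78, b=67

a=-78, b=67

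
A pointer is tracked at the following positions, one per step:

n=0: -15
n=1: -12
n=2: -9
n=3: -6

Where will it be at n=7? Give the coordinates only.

Constant displacement of +3 per step.
step 4: -6 + 3 → -3
step 5: -3 + 3 → 0
step 6: 0 + 3 → 3
step 7: 3 + 3 → 6

6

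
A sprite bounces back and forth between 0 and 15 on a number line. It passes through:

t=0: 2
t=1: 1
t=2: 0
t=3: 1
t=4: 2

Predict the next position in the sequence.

3

The value reflects between 0 and 15, moving 1 per step.
  step 5: 2 → 3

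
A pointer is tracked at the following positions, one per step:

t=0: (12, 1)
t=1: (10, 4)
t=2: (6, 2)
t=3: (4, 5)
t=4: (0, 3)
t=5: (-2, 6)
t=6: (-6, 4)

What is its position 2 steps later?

Differencing gives (-2, +3), (-4, -2), (-2, +3), (-4, -2), (-2, +3), (-4, -2). This is the pattern (-2, +3), (-4, -2) repeated.
step 7: apply (-2, +3) → (-8, 7)
step 8: apply (-4, -2) → (-12, 5)

(-12, 5)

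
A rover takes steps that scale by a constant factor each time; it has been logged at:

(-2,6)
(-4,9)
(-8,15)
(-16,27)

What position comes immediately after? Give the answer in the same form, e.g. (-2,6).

Consecutive displacements (-2,+3), (-4,+6), (-8,+12) scale by a factor of 2 each step.
step 4: (-16,27) + (-16,+24) → (-32,51)

(-32,51)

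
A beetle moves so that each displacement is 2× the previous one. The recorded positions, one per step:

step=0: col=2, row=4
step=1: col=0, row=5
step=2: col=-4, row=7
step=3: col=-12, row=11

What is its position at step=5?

col=-60, row=35

Consecutive displacements (-2, +1), (-4, +2), (-8, +4) scale by a factor of 2 each step.
step 4: col=-12, row=11 + (-16, +8) → col=-28, row=19
step 5: col=-28, row=19 + (-32, +16) → col=-60, row=35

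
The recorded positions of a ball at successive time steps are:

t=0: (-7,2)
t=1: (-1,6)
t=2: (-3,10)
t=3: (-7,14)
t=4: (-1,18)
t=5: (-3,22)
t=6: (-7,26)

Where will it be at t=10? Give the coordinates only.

(-1,42)

First: cycles through -7, -1, -3 every 3 steps. Step 10 lands at position 1 of the cycle → -1.
Second: linear, +4 per step → 42 at step 10.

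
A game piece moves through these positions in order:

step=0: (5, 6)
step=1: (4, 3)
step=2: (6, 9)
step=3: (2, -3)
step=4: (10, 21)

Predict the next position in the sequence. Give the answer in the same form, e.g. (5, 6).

(-6, -27)

Step-to-step displacements: (-1, -3), (+2, +6), (-4, -12), (+8, +24); each is -2× the previous.
step 5: (10, 21) + (-16, -48) → (-6, -27)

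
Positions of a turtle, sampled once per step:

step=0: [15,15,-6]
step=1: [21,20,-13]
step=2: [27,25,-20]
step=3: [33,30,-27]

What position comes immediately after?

[39,35,-34]

Constant displacement of [+6,+5,-7] per step.
step 4: [33,30,-27] + [+6,+5,-7] → [39,35,-34]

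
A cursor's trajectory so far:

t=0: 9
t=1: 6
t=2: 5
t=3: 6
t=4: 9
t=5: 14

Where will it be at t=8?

41

Taking differences between consecutive positions: -3, -1, +1, +3, +5. These grow by +2 each step.
step 6: 14 + 7 → 21
step 7: 21 + 9 → 30
step 8: 30 + 11 → 41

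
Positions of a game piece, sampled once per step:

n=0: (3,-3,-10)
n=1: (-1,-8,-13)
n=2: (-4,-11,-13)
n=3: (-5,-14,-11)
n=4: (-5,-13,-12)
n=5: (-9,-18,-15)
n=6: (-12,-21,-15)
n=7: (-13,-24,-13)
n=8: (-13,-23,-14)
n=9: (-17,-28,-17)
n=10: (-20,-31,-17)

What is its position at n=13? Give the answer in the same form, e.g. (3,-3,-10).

(-25,-38,-19)

Differencing gives (-4,-5,-3), (-3,-3,+0), (-1,-3,+2), (+0,+1,-1), (-4,-5,-3), (-3,-3,+0), (-1,-3,+2), (+0,+1,-1), (-4,-5,-3), (-3,-3,+0). This is the pattern (-4,-5,-3), (-3,-3,+0), (-1,-3,+2), (+0,+1,-1) repeated.
step 11: apply (-1,-3,+2) → (-21,-34,-15)
step 12: apply (+0,+1,-1) → (-21,-33,-16)
step 13: apply (-4,-5,-3) → (-25,-38,-19)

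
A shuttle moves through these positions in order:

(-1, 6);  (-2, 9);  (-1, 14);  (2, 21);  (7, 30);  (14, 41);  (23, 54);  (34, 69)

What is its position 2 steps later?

(62, 105)

First differences are (-1, +3), (+1, +5), (+3, +7), (+5, +9), (+7, +11), (+9, +13), (+11, +15); their common second difference is (+2, +2) (constant acceleration).
step 8: (34, 69) + (+13, +17) → (47, 86)
step 9: (47, 86) + (+15, +19) → (62, 105)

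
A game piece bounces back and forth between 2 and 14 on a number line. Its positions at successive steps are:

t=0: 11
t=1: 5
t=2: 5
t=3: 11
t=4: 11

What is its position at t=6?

The value travels 6 per step and bounces off the walls at 2 and 14.
  step 5: 11 → 5
  step 6: 5 → 5

5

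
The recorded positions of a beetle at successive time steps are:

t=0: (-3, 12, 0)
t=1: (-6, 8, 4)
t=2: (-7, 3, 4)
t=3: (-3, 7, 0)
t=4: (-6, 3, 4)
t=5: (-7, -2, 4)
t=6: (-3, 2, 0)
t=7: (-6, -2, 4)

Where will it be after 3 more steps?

(-6, -7, 4)

The moves between consecutive positions are (-3, -4, +4), (-1, -5, +0), (+4, +4, -4), (-3, -4, +4), (-1, -5, +0), (+4, +4, -4), (-3, -4, +4); they repeat the 3-cycle [(-3, -4, +4), (-1, -5, +0), (+4, +4, -4)].
step 8: apply (-1, -5, +0) → (-7, -7, 4)
step 9: apply (+4, +4, -4) → (-3, -3, 0)
step 10: apply (-3, -4, +4) → (-6, -7, 4)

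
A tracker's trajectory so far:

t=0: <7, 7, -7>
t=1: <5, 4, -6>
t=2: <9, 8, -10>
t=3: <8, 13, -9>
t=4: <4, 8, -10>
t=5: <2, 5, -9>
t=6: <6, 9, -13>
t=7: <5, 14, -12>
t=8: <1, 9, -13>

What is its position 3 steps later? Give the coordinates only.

<2, 15, -15>

Differencing gives <-2, -3, +1>, <+4, +4, -4>, <-1, +5, +1>, <-4, -5, -1>, <-2, -3, +1>, <+4, +4, -4>, <-1, +5, +1>, <-4, -5, -1>. This is the pattern <-2, -3, +1>, <+4, +4, -4>, <-1, +5, +1>, <-4, -5, -1> repeated.
step 9: apply <-2, -3, +1> → <-1, 6, -12>
step 10: apply <+4, +4, -4> → <3, 10, -16>
step 11: apply <-1, +5, +1> → <2, 15, -15>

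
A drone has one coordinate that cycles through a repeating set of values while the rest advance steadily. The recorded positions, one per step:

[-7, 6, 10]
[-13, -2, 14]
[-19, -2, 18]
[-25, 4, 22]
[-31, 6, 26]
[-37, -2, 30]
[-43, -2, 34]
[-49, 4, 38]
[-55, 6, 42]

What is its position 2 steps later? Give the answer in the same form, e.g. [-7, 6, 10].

[-67, -2, 50]

The first coordinate changes by -6 each step, so at step 10 it is -7 + 10·(-6) = -67.
The second coordinate repeats the cycle [6, -2, -2, 4] with period 4; step 10 mod 4 = 2, giving -2.
The third coordinate changes by +4 each step, so at step 10 it is 10 + 10·(4) = 50.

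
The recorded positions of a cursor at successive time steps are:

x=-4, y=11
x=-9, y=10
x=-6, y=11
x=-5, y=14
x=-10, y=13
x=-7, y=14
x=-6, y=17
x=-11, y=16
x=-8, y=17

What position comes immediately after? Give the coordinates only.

x=-7, y=20

Differencing gives (-5,-1), (+3,+1), (+1,+3), (-5,-1), (+3,+1), (+1,+3), (-5,-1), (+3,+1). This is the pattern (-5,-1), (+3,+1), (+1,+3) repeated.
step 9: apply (+1,+3) → x=-7, y=20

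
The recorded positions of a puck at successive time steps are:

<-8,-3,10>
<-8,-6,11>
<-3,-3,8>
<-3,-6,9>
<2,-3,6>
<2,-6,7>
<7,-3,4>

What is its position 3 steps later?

Step-to-step displacements: <+0,-3,+1>, <+5,+3,-3>, <+0,-3,+1>, <+5,+3,-3>, <+0,-3,+1>, <+5,+3,-3> — a repeating cycle of length 2.
step 7: apply <+0,-3,+1> → <7,-6,5>
step 8: apply <+5,+3,-3> → <12,-3,2>
step 9: apply <+0,-3,+1> → <12,-6,3>

<12,-6,3>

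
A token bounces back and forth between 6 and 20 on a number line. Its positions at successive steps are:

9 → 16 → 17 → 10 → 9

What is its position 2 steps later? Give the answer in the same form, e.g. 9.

17

The value travels 7 per step and bounces off the walls at 6 and 20.
  step 5: 9 → 16
  step 6: 16 → 17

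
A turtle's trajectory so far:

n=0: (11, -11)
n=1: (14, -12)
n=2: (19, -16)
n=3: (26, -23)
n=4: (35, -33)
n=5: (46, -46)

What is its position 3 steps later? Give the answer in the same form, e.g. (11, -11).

(91, -103)

Successive displacements: (+3, -1), (+5, -4), (+7, -7), (+9, -10), (+11, -13) — each changes by (+2, -3).
step 6: (46, -46) + (+13, -16) → (59, -62)
step 7: (59, -62) + (+15, -19) → (74, -81)
step 8: (74, -81) + (+17, -22) → (91, -103)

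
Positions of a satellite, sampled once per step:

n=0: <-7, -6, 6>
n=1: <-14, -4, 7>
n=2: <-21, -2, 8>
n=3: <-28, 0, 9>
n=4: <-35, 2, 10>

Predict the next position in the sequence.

Each step adds <-7, +2, +1> to the position.
step 5: <-35, 2, 10> + <-7, +2, +1> → <-42, 4, 11>

<-42, 4, 11>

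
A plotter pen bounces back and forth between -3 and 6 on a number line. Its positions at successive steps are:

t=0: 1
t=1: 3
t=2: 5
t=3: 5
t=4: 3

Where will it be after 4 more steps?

-1

The value reflects between -3 and 6, moving 2 per step.
  step 5: 3 → 1
  step 6: 1 → -1
  step 7: -1 → -3
  step 8: -3 → -1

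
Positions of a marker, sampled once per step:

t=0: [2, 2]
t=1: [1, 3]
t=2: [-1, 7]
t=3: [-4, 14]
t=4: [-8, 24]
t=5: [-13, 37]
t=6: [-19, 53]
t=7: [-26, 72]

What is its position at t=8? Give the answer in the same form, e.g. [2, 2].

Taking differences between consecutive positions: [-1, +1], [-2, +4], [-3, +7], [-4, +10], [-5, +13], [-6, +16], [-7, +19]. These grow by [-1, +3] each step.
step 8: [-26, 72] + [-8, +22] → [-34, 94]

[-34, 94]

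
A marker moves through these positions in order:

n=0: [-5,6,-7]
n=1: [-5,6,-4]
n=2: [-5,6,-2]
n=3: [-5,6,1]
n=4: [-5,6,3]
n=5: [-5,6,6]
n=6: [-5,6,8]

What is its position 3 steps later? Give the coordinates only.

Differencing gives [+0,+0,+3], [+0,+0,+2], [+0,+0,+3], [+0,+0,+2], [+0,+0,+3], [+0,+0,+2]. This is the pattern [+0,+0,+3], [+0,+0,+2] repeated.
step 7: apply [+0,+0,+3] → [-5,6,11]
step 8: apply [+0,+0,+2] → [-5,6,13]
step 9: apply [+0,+0,+3] → [-5,6,16]

[-5,6,16]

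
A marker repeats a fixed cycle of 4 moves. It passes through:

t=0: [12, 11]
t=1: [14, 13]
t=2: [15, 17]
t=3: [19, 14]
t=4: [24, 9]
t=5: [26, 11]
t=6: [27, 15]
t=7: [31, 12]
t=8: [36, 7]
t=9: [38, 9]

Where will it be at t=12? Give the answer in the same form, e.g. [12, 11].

Differencing gives [+2, +2], [+1, +4], [+4, -3], [+5, -5], [+2, +2], [+1, +4], [+4, -3], [+5, -5], [+2, +2]. This is the pattern [+2, +2], [+1, +4], [+4, -3], [+5, -5] repeated.
step 10: apply [+1, +4] → [39, 13]
step 11: apply [+4, -3] → [43, 10]
step 12: apply [+5, -5] → [48, 5]

[48, 5]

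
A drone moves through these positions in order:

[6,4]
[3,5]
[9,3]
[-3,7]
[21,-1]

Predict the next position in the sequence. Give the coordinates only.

[-27,15]

Consecutive displacements [-3,+1], [+6,-2], [-12,+4], [+24,-8] scale by a factor of -2 each step.
step 5: [21,-1] + [-48,+16] → [-27,15]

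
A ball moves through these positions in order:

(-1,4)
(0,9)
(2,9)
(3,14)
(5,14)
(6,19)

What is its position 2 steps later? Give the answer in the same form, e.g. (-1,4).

Step-to-step displacements: (+1,+5), (+2,+0), (+1,+5), (+2,+0), (+1,+5) — a repeating cycle of length 2.
step 6: apply (+2,+0) → (8,19)
step 7: apply (+1,+5) → (9,24)

(9,24)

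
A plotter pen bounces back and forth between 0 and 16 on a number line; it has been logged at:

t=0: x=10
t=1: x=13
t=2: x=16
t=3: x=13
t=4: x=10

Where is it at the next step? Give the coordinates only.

The value reflects between 0 and 16, moving 3 per step.
  step 5: 10 → 7

x=7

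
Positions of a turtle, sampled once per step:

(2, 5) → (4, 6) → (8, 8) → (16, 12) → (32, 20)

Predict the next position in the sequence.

(64, 36)

Consecutive displacements (+2, +1), (+4, +2), (+8, +4), (+16, +8) scale by a factor of 2 each step.
step 5: (32, 20) + (+32, +16) → (64, 36)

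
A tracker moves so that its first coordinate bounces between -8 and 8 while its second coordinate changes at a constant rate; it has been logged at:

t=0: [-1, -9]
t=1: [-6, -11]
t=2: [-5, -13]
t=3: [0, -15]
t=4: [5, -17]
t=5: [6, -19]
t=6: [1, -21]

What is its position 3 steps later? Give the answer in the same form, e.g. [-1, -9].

[-2, -27]

The first coordinate travels 5 per step and bounces off the walls at -8 and 8.
  step 7: 1 → -4
  step 8: -4 → -7
  step 9: -7 → -2
The second coordinate changes by -2 each step: at step 9 it is -27.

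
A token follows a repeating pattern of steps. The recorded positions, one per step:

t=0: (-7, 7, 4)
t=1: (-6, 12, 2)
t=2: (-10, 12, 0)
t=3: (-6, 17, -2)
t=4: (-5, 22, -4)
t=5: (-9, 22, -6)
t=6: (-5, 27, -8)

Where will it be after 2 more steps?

The moves between consecutive positions are (+1, +5, -2), (-4, +0, -2), (+4, +5, -2), (+1, +5, -2), (-4, +0, -2), (+4, +5, -2); they repeat the 3-cycle [(+1, +5, -2), (-4, +0, -2), (+4, +5, -2)].
step 7: apply (+1, +5, -2) → (-4, 32, -10)
step 8: apply (-4, +0, -2) → (-8, 32, -12)

(-8, 32, -12)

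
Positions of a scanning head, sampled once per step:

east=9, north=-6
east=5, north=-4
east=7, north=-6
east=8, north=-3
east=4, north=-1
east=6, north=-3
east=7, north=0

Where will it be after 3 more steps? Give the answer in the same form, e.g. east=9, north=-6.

east=6, north=3

Step-to-step displacements: (-4, +2), (+2, -2), (+1, +3), (-4, +2), (+2, -2), (+1, +3) — a repeating cycle of length 3.
step 7: apply (-4, +2) → east=3, north=2
step 8: apply (+2, -2) → east=5, north=0
step 9: apply (+1, +3) → east=6, north=3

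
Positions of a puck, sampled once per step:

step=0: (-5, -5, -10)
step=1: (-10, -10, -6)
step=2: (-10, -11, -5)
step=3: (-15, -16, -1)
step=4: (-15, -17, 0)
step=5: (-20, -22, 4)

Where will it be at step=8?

(-25, -29, 10)

Differencing gives (-5, -5, +4), (+0, -1, +1), (-5, -5, +4), (+0, -1, +1), (-5, -5, +4). This is the pattern (-5, -5, +4), (+0, -1, +1) repeated.
step 6: apply (+0, -1, +1) → (-20, -23, 5)
step 7: apply (-5, -5, +4) → (-25, -28, 9)
step 8: apply (+0, -1, +1) → (-25, -29, 10)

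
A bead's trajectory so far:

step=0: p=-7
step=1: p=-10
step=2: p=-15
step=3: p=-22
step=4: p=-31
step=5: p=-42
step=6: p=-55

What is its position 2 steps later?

p=-87

First differences are -3, -5, -7, -9, -11, -13; their common second difference is -2 (constant acceleration).
step 7: -55 − 15 → p=-70
step 8: -70 − 17 → p=-87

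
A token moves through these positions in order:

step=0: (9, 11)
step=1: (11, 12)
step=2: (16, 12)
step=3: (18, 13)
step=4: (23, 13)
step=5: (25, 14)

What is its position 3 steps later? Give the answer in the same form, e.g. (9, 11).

(37, 15)

Step-to-step displacements: (+2, +1), (+5, +0), (+2, +1), (+5, +0), (+2, +1) — a repeating cycle of length 2.
step 6: apply (+5, +0) → (30, 14)
step 7: apply (+2, +1) → (32, 15)
step 8: apply (+5, +0) → (37, 15)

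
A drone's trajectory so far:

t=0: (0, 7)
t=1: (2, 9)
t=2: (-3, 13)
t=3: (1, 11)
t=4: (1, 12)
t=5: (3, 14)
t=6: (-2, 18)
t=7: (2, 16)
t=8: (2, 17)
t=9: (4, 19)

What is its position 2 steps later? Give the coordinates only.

Differencing gives (+2, +2), (-5, +4), (+4, -2), (+0, +1), (+2, +2), (-5, +4), (+4, -2), (+0, +1), (+2, +2). This is the pattern (+2, +2), (-5, +4), (+4, -2), (+0, +1) repeated.
step 10: apply (-5, +4) → (-1, 23)
step 11: apply (+4, -2) → (3, 21)

(3, 21)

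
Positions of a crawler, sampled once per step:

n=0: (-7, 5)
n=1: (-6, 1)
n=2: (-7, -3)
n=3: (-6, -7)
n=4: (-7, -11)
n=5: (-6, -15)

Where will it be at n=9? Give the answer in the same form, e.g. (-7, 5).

The first coordinate repeats the cycle [-7, -6] with period 2; step 9 mod 2 = 1, giving -6.
The second coordinate changes by -4 each step, so at step 9 it is 5 + 9·(-4) = -31.

(-6, -31)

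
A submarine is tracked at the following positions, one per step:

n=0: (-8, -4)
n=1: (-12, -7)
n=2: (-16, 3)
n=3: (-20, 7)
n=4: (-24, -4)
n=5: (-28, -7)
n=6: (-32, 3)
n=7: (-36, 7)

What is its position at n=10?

First: linear, -4 per step → -48 at step 10.
Second: cycles through -4, -7, 3, 7 every 4 steps. Step 10 lands at position 2 of the cycle → 3.

(-48, 3)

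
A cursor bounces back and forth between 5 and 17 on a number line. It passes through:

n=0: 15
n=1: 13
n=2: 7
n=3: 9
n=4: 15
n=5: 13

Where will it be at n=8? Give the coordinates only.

15

The value travels 6 per step and bounces off the walls at 5 and 17.
  step 6: 13 → 7
  step 7: 7 → 9
  step 8: 9 → 15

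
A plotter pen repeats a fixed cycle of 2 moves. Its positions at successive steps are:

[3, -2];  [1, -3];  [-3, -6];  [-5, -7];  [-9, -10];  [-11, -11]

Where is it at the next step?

Step-to-step displacements: [-2, -1], [-4, -3], [-2, -1], [-4, -3], [-2, -1] — a repeating cycle of length 2.
step 6: apply [-4, -3] → [-15, -14]

[-15, -14]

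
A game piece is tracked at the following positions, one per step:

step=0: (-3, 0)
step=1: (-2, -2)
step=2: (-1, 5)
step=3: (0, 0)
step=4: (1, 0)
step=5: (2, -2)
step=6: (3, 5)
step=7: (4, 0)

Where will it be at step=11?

(8, 0)

First: linear, +1 per step → 8 at step 11.
Second: cycles through 0, -2, 5, 0 every 4 steps. Step 11 lands at position 3 of the cycle → 0.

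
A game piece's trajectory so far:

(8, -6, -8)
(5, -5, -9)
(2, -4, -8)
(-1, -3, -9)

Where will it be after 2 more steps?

First: linear, -3 per step → -7 at step 5.
Second: linear, +1 per step → -1 at step 5.
Third: cycles through -8, -9 every 2 steps. Step 5 lands at position 1 of the cycle → -9.

(-7, -1, -9)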